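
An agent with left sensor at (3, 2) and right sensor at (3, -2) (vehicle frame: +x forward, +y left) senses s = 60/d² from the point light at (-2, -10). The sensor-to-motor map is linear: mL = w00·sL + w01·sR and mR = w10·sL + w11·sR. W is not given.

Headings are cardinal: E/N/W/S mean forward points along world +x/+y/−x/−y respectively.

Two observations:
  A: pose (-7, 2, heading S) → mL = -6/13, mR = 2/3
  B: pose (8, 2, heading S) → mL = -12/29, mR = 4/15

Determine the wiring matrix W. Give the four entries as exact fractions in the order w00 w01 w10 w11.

0 -1 1 0

obs A: pose=(-7,2,S) → sL=2/3, sR=6/13, mL=-6/13, mR=2/3
obs B: pose=(8,2,S) → sL=4/15, sR=12/29, mL=-12/29, mR=4/15
sensor matrix S = [[2/3, 6/13], [4/15, 12/29]]; det S = 288/1885
solve [mL_A; mL_B] = S·[w00; w01] and [mR_A; mR_B] = S·[w10; w11]:
  w00 = 0, w01 = -1, w10 = 1, w11 = 0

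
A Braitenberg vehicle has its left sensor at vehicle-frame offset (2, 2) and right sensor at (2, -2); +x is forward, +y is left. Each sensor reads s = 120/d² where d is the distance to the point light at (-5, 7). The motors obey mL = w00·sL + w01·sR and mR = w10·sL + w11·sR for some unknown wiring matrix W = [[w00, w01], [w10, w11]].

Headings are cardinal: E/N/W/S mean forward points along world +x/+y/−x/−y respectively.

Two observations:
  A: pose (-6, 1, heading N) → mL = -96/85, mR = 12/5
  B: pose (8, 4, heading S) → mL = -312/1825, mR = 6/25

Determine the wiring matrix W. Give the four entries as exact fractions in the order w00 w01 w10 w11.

obs A: pose=(-6,1,N) → sL=24/5, sR=120/17, mL=-96/85, mR=12/5
obs B: pose=(8,4,S) → sL=12/25, sR=60/73, mL=-312/1825, mR=6/25
sensor matrix S = [[24/5, 120/17], [12/25, 60/73]]; det S = 3456/6205
solve [mL_A; mL_B] = S·[w00; w01] and [mR_A; mR_B] = S·[w10; w11]:
  w00 = 1/2, w01 = -1/2, w10 = 1/2, w11 = 0

1/2 -1/2 1/2 0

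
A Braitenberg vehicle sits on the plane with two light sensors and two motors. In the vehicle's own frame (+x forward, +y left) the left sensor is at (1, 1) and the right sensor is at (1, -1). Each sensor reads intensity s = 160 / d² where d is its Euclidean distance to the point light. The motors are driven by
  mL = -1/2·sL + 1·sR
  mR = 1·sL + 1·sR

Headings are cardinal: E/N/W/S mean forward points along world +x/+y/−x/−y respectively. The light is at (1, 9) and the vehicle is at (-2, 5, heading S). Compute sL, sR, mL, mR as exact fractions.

160/29 160/41 1360/1189 11200/1189

left sensor world pos  = (-1, 4); dL² = 29
right sensor world pos = (-3, 4); dR² = 41
sL = 160/29 = 160/29
sR = 160/41 = 160/41
mL = -1/2·sL + 1·sR = 1360/1189
mR = 1·sL + 1·sR = 11200/1189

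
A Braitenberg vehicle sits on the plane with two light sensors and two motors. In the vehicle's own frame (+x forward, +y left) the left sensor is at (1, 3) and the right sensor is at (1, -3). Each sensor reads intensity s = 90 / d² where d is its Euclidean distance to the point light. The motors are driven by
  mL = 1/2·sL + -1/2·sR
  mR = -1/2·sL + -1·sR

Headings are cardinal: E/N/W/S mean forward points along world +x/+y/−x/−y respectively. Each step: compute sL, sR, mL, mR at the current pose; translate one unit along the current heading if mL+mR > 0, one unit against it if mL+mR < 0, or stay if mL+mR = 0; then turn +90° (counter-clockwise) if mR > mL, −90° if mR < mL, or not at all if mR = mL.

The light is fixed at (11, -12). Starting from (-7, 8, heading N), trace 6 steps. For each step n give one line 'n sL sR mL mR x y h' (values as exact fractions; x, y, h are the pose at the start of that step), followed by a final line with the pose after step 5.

n=0: pose=(-7,8,N); sL=5/49, sR=5/37; mL=-30/1813, mR=-675/3626; mL+mR=-15/74 → advance -1; mR−mL=-615/3626 → turn -1·90°
n=1: pose=(-7,7,E); sL=90/773, sR=18/109; mL=-2052/84257, mR=-18819/84257; mL+mR=-27/109 → advance -1; mR−mL=-16767/84257 → turn -1·90°
n=2: pose=(-8,7,S); sL=9/58, sR=45/404; mL=513/23432, mR=-1107/5858; mL+mR=-135/808 → advance -1; mR−mL=-4941/23432 → turn -1·90°
n=3: pose=(-8,8,W); sL=90/689, sR=90/929; mL=10800/640081, mR=-103815/640081; mL+mR=-135/929 → advance -1; mR−mL=-114615/640081 → turn -1·90°
n=4: pose=(-7,8,N); sL=5/49, sR=5/37; mL=-30/1813, mR=-675/3626; mL+mR=-15/74 → advance -1; mR−mL=-615/3626 → turn -1·90°
n=5: pose=(-7,7,E); sL=90/773, sR=18/109; mL=-2052/84257, mR=-18819/84257; mL+mR=-27/109 → advance -1; mR−mL=-16767/84257 → turn -1·90°

0 5/49 5/37 -30/1813 -675/3626 -7 8 N
1 90/773 18/109 -2052/84257 -18819/84257 -7 7 E
2 9/58 45/404 513/23432 -1107/5858 -8 7 S
3 90/689 90/929 10800/640081 -103815/640081 -8 8 W
4 5/49 5/37 -30/1813 -675/3626 -7 8 N
5 90/773 18/109 -2052/84257 -18819/84257 -7 7 E
final -8 7 S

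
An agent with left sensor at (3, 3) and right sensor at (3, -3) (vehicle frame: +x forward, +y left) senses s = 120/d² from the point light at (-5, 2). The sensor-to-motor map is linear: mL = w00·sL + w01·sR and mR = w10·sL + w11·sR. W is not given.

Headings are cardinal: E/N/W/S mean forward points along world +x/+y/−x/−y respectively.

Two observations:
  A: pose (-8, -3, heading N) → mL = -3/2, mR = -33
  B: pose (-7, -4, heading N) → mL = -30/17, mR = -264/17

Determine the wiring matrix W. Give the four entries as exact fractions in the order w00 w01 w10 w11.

obs A: pose=(-8,-3,N) → sL=3, sR=30, mL=-3/2, mR=-33
obs B: pose=(-7,-4,N) → sL=60/17, sR=12, mL=-30/17, mR=-264/17
sensor matrix S = [[3, 30], [60/17, 12]]; det S = -1188/17
solve [mL_A; mL_B] = S·[w00; w01] and [mR_A; mR_B] = S·[w10; w11]:
  w00 = -1/2, w01 = 0, w10 = -1, w11 = -1

-1/2 0 -1 -1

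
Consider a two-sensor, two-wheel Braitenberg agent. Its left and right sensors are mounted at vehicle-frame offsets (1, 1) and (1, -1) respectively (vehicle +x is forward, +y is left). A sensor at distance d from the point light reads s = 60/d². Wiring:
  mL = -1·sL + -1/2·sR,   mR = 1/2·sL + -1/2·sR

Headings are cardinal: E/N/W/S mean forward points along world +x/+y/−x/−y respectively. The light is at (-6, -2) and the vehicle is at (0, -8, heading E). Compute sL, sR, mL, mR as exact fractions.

left sensor world pos  = (1, -7); dL² = 74
right sensor world pos = (1, -9); dR² = 98
sL = 60/74 = 30/37
sR = 60/98 = 30/49
mL = -1·sL + -1/2·sR = -2025/1813
mR = 1/2·sL + -1/2·sR = 180/1813

30/37 30/49 -2025/1813 180/1813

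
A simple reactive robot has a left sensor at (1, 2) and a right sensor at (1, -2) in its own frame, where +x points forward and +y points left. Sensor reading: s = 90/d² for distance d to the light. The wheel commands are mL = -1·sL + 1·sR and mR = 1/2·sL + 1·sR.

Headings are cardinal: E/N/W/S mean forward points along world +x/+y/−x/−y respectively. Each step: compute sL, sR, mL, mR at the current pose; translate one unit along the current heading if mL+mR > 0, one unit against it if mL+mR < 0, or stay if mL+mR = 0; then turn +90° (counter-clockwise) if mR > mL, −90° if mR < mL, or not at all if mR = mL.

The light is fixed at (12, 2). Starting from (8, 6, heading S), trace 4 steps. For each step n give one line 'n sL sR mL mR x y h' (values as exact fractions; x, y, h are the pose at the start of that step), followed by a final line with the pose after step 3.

n=0: pose=(8,6,S); sL=90/13, sR=2; mL=-64/13, mR=71/13; mL+mR=7/13 → advance +1; mR−mL=135/13 → turn +1·90°
n=1: pose=(8,5,E); sL=45/17, sR=9; mL=108/17, mR=351/34; mL+mR=567/34 → advance +1; mR−mL=135/34 → turn +1·90°
n=2: pose=(9,5,N); sL=90/41, sR=90/17; mL=2160/697, mR=4455/697; mL+mR=6615/697 → advance +1; mR−mL=135/41 → turn +1·90°
n=3: pose=(9,6,W); sL=9/2, sR=45/26; mL=-36/13, mR=207/52; mL+mR=63/52 → advance +1; mR−mL=27/4 → turn +1·90°

0 90/13 2 -64/13 71/13 8 6 S
1 45/17 9 108/17 351/34 8 5 E
2 90/41 90/17 2160/697 4455/697 9 5 N
3 9/2 45/26 -36/13 207/52 9 6 W
final 8 6 S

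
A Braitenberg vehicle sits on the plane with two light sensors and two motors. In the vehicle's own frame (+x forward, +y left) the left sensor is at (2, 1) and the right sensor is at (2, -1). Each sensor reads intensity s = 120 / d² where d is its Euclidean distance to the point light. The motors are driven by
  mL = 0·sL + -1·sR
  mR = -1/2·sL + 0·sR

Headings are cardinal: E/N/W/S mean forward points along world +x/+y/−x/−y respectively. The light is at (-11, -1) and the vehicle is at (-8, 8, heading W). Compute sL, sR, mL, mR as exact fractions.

24/13 120/101 -120/101 -12/13

left sensor world pos  = (-10, 7); dL² = 65
right sensor world pos = (-10, 9); dR² = 101
sL = 120/65 = 24/13
sR = 120/101 = 120/101
mL = 0·sL + -1·sR = -120/101
mR = -1/2·sL + 0·sR = -12/13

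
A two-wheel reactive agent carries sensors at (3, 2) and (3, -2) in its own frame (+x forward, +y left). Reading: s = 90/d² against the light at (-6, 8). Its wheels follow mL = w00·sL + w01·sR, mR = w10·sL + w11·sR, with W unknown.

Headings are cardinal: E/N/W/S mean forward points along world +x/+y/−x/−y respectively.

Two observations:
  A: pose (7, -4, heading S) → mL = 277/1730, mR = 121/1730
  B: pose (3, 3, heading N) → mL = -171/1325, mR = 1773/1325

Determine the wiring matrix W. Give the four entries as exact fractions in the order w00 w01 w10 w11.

obs A: pose=(7,-4,S) → sL=1/5, sR=45/173, mL=277/1730, mR=121/1730
obs B: pose=(3,3,N) → sL=90/53, sR=18/25, mL=-171/1325, mR=1773/1325
sensor matrix S = [[1/5, 45/173], [90/53, 18/25]]; det S = -341208/1146125
solve [mL_A; mL_B] = S·[w00; w01] and [mR_A; mR_B] = S·[w10; w11]:
  w00 = -1/2, w01 = 1, w10 = 1, w11 = -1/2

-1/2 1 1 -1/2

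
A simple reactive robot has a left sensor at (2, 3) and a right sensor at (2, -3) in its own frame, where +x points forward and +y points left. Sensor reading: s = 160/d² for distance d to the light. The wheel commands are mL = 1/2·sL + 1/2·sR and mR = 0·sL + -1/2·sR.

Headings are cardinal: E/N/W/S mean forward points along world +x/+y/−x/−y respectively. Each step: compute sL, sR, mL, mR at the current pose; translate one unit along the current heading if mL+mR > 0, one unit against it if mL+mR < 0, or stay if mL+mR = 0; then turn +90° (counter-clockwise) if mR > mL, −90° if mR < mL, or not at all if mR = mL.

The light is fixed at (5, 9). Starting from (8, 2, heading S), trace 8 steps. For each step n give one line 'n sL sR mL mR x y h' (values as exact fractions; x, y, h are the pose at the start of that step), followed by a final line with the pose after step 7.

0 160/117 160/81 1760/1053 -80/81 8 2 S
1 80/61 80/13 2960/793 -40/13 8 1 W
2 160/37 160/61 7840/2257 -80/61 7 1 N
3 5 40/29 185/58 -20/29 7 2 E
4 160/117 160/81 1760/1053 -80/81 8 2 S
5 80/61 80/13 2960/793 -40/13 8 1 W
6 160/37 160/61 7840/2257 -80/61 7 1 N
7 5 40/29 185/58 -20/29 7 2 E
final 8 2 S

n=0: pose=(8,2,S); sL=160/117, sR=160/81; mL=1760/1053, mR=-80/81; mL+mR=80/117 → advance +1; mR−mL=-2800/1053 → turn -1·90°
n=1: pose=(8,1,W); sL=80/61, sR=80/13; mL=2960/793, mR=-40/13; mL+mR=40/61 → advance +1; mR−mL=-5400/793 → turn -1·90°
n=2: pose=(7,1,N); sL=160/37, sR=160/61; mL=7840/2257, mR=-80/61; mL+mR=80/37 → advance +1; mR−mL=-10800/2257 → turn -1·90°
n=3: pose=(7,2,E); sL=5, sR=40/29; mL=185/58, mR=-20/29; mL+mR=5/2 → advance +1; mR−mL=-225/58 → turn -1·90°
n=4: pose=(8,2,S); sL=160/117, sR=160/81; mL=1760/1053, mR=-80/81; mL+mR=80/117 → advance +1; mR−mL=-2800/1053 → turn -1·90°
n=5: pose=(8,1,W); sL=80/61, sR=80/13; mL=2960/793, mR=-40/13; mL+mR=40/61 → advance +1; mR−mL=-5400/793 → turn -1·90°
n=6: pose=(7,1,N); sL=160/37, sR=160/61; mL=7840/2257, mR=-80/61; mL+mR=80/37 → advance +1; mR−mL=-10800/2257 → turn -1·90°
n=7: pose=(7,2,E); sL=5, sR=40/29; mL=185/58, mR=-20/29; mL+mR=5/2 → advance +1; mR−mL=-225/58 → turn -1·90°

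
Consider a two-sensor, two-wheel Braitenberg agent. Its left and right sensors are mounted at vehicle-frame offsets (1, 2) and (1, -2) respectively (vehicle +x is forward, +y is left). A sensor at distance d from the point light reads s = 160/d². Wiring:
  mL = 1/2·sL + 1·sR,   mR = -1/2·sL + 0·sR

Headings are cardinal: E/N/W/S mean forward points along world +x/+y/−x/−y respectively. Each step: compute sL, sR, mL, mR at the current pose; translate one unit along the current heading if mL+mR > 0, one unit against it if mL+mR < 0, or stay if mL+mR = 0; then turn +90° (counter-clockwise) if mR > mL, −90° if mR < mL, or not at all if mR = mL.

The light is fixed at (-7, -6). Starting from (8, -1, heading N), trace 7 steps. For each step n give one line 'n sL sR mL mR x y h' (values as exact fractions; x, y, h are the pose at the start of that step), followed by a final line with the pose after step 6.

n=0: pose=(8,-1,N); sL=32/41, sR=32/65; mL=2352/2665, mR=-16/41; mL+mR=32/65 → advance +1; mR−mL=-3392/2665 → turn -1·90°
n=1: pose=(8,0,E); sL=1/2, sR=10/17; mL=57/68, mR=-1/4; mL+mR=10/17 → advance +1; mR−mL=-37/34 → turn -1·90°
n=2: pose=(9,0,S); sL=160/349, sR=160/221; mL=73520/77129, mR=-80/349; mL+mR=160/221 → advance +1; mR−mL=-91200/77129 → turn -1·90°
n=3: pose=(9,-1,W); sL=80/117, sR=80/137; mL=14840/16029, mR=-40/117; mL+mR=80/137 → advance +1; mR−mL=-20320/16029 → turn -1·90°
n=4: pose=(8,-1,N); sL=32/41, sR=32/65; mL=2352/2665, mR=-16/41; mL+mR=32/65 → advance +1; mR−mL=-3392/2665 → turn -1·90°
n=5: pose=(8,0,E); sL=1/2, sR=10/17; mL=57/68, mR=-1/4; mL+mR=10/17 → advance +1; mR−mL=-37/34 → turn -1·90°
n=6: pose=(9,0,S); sL=160/349, sR=160/221; mL=73520/77129, mR=-80/349; mL+mR=160/221 → advance +1; mR−mL=-91200/77129 → turn -1·90°

0 32/41 32/65 2352/2665 -16/41 8 -1 N
1 1/2 10/17 57/68 -1/4 8 0 E
2 160/349 160/221 73520/77129 -80/349 9 0 S
3 80/117 80/137 14840/16029 -40/117 9 -1 W
4 32/41 32/65 2352/2665 -16/41 8 -1 N
5 1/2 10/17 57/68 -1/4 8 0 E
6 160/349 160/221 73520/77129 -80/349 9 0 S
final 9 -1 W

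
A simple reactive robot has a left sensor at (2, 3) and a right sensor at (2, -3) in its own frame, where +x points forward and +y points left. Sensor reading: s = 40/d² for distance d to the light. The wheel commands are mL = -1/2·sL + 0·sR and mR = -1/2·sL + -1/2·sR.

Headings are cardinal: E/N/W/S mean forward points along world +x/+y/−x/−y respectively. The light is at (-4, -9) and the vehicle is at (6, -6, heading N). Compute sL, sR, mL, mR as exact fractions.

20/37 20/97 -10/37 -1340/3589

left sensor world pos  = (3, -4); dL² = 74
right sensor world pos = (9, -4); dR² = 194
sL = 40/74 = 20/37
sR = 40/194 = 20/97
mL = -1/2·sL + 0·sR = -10/37
mR = -1/2·sL + -1/2·sR = -1340/3589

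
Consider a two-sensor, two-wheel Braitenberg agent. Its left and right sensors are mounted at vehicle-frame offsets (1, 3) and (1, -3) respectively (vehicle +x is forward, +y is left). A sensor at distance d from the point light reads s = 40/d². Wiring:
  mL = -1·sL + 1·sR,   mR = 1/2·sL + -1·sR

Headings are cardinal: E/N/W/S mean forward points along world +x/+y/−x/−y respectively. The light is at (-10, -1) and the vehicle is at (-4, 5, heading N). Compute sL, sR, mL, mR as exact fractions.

left sensor world pos  = (-7, 6); dL² = 58
right sensor world pos = (-1, 6); dR² = 130
sL = 40/58 = 20/29
sR = 40/130 = 4/13
mL = -1·sL + 1·sR = -144/377
mR = 1/2·sL + -1·sR = 14/377

20/29 4/13 -144/377 14/377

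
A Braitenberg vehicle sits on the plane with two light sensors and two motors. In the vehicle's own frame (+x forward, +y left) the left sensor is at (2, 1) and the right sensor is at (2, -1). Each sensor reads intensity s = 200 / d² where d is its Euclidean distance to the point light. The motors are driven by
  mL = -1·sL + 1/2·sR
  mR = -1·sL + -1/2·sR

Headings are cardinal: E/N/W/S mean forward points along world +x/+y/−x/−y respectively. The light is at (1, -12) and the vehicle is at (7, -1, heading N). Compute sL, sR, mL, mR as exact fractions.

left sensor world pos  = (6, 1); dL² = 194
right sensor world pos = (8, 1); dR² = 218
sL = 200/194 = 100/97
sR = 200/218 = 100/109
mL = -1·sL + 1/2·sR = -6050/10573
mR = -1·sL + -1/2·sR = -15750/10573

100/97 100/109 -6050/10573 -15750/10573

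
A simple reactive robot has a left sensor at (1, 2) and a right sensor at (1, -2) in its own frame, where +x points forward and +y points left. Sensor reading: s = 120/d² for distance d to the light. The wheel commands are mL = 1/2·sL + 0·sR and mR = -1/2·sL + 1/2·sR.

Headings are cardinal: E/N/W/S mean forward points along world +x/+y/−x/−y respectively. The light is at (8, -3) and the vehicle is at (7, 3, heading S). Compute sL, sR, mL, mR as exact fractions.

60/13 60/17 30/13 -120/221

left sensor world pos  = (9, 2); dL² = 26
right sensor world pos = (5, 2); dR² = 34
sL = 120/26 = 60/13
sR = 120/34 = 60/17
mL = 1/2·sL + 0·sR = 30/13
mR = -1/2·sL + 1/2·sR = -120/221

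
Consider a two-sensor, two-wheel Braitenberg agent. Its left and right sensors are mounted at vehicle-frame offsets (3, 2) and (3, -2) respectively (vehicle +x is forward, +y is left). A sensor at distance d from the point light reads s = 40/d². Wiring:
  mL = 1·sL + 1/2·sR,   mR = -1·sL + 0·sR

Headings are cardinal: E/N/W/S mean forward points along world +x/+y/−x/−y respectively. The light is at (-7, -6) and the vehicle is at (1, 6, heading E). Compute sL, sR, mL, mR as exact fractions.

left sensor world pos  = (4, 8); dL² = 317
right sensor world pos = (4, 4); dR² = 221
sL = 40/317 = 40/317
sR = 40/221 = 40/221
mL = 1·sL + 1/2·sR = 15180/70057
mR = -1·sL + 0·sR = -40/317

40/317 40/221 15180/70057 -40/317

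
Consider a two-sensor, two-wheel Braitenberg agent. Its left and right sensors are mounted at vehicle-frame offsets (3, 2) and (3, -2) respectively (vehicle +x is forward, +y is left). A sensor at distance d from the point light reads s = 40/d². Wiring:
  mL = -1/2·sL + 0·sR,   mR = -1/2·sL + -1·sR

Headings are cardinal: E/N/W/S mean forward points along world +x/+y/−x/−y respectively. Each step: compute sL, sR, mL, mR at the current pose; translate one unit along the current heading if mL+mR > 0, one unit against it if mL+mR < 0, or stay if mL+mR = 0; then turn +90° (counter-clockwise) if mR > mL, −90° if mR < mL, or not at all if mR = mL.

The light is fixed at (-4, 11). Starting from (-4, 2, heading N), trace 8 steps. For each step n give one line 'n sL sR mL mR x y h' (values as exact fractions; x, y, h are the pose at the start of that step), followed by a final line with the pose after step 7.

0 1 1 -1/2 -3/2 -4 2 N
1 40/73 40/153 -20/73 -5980/11169 -4 1 E
2 4/17 20/89 -2/17 -518/1513 -5 1 S
3 40/137 8/13 -20/137 -1356/1781 -5 2 W
4 1 1 -1/2 -3/2 -4 2 N
5 40/73 40/153 -20/73 -5980/11169 -4 1 E
6 4/17 20/89 -2/17 -518/1513 -5 1 S
7 40/137 8/13 -20/137 -1356/1781 -5 2 W
final -4 2 N

n=0: pose=(-4,2,N); sL=1, sR=1; mL=-1/2, mR=-3/2; mL+mR=-2 → advance -1; mR−mL=-1 → turn -1·90°
n=1: pose=(-4,1,E); sL=40/73, sR=40/153; mL=-20/73, mR=-5980/11169; mL+mR=-9040/11169 → advance -1; mR−mL=-40/153 → turn -1·90°
n=2: pose=(-5,1,S); sL=4/17, sR=20/89; mL=-2/17, mR=-518/1513; mL+mR=-696/1513 → advance -1; mR−mL=-20/89 → turn -1·90°
n=3: pose=(-5,2,W); sL=40/137, sR=8/13; mL=-20/137, mR=-1356/1781; mL+mR=-1616/1781 → advance -1; mR−mL=-8/13 → turn -1·90°
n=4: pose=(-4,2,N); sL=1, sR=1; mL=-1/2, mR=-3/2; mL+mR=-2 → advance -1; mR−mL=-1 → turn -1·90°
n=5: pose=(-4,1,E); sL=40/73, sR=40/153; mL=-20/73, mR=-5980/11169; mL+mR=-9040/11169 → advance -1; mR−mL=-40/153 → turn -1·90°
n=6: pose=(-5,1,S); sL=4/17, sR=20/89; mL=-2/17, mR=-518/1513; mL+mR=-696/1513 → advance -1; mR−mL=-20/89 → turn -1·90°
n=7: pose=(-5,2,W); sL=40/137, sR=8/13; mL=-20/137, mR=-1356/1781; mL+mR=-1616/1781 → advance -1; mR−mL=-8/13 → turn -1·90°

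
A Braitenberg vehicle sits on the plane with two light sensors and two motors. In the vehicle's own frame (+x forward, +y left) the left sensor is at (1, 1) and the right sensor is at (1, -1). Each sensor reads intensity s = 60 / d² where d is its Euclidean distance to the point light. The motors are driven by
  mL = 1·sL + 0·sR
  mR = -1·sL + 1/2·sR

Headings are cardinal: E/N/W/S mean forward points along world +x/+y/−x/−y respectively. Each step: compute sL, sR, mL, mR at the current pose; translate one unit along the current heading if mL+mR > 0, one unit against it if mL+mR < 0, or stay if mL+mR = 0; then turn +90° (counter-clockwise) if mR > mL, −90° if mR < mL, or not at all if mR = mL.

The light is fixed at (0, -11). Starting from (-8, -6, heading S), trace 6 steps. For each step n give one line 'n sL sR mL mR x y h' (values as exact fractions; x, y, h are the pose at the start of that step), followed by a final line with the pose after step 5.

n=0: pose=(-8,-6,S); sL=12/13, sR=60/97; mL=12/13, mR=-774/1261; mL+mR=30/97 → advance +1; mR−mL=-1938/1261 → turn -1·90°
n=1: pose=(-8,-7,W); sL=2/3, sR=30/53; mL=2/3, mR=-61/159; mL+mR=15/53 → advance +1; mR−mL=-167/159 → turn -1·90°
n=2: pose=(-9,-7,N); sL=12/25, sR=60/89; mL=12/25, mR=-318/2225; mL+mR=30/89 → advance +1; mR−mL=-1386/2225 → turn -1·90°
n=3: pose=(-9,-6,E); sL=3/5, sR=3/4; mL=3/5, mR=-9/40; mL+mR=3/8 → advance +1; mR−mL=-33/40 → turn -1·90°
n=4: pose=(-8,-6,S); sL=12/13, sR=60/97; mL=12/13, mR=-774/1261; mL+mR=30/97 → advance +1; mR−mL=-1938/1261 → turn -1·90°
n=5: pose=(-8,-7,W); sL=2/3, sR=30/53; mL=2/3, mR=-61/159; mL+mR=15/53 → advance +1; mR−mL=-167/159 → turn -1·90°

0 12/13 60/97 12/13 -774/1261 -8 -6 S
1 2/3 30/53 2/3 -61/159 -8 -7 W
2 12/25 60/89 12/25 -318/2225 -9 -7 N
3 3/5 3/4 3/5 -9/40 -9 -6 E
4 12/13 60/97 12/13 -774/1261 -8 -6 S
5 2/3 30/53 2/3 -61/159 -8 -7 W
final -9 -7 N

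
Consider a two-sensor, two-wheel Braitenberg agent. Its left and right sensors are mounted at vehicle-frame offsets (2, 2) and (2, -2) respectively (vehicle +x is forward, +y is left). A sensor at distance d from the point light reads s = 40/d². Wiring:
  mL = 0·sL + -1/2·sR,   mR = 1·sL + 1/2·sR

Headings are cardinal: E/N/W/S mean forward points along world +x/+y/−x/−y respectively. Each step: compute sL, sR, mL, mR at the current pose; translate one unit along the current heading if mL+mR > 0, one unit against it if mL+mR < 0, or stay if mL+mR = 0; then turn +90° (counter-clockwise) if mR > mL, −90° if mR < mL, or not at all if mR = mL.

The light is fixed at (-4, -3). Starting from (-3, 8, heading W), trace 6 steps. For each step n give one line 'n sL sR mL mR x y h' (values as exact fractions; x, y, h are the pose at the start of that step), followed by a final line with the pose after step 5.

n=0: pose=(-3,8,W); sL=20/41, sR=4/17; mL=-2/17, mR=422/697; mL+mR=20/41 → advance +1; mR−mL=504/697 → turn +1·90°
n=1: pose=(-4,8,S); sL=8/17, sR=8/17; mL=-4/17, mR=12/17; mL+mR=8/17 → advance +1; mR−mL=16/17 → turn +1·90°
n=2: pose=(-4,7,E); sL=10/37, sR=10/17; mL=-5/17, mR=355/629; mL+mR=10/37 → advance +1; mR−mL=540/629 → turn +1·90°
n=3: pose=(-3,7,N); sL=8/29, sR=40/153; mL=-20/153, mR=1804/4437; mL+mR=8/29 → advance +1; mR−mL=2384/4437 → turn +1·90°
n=4: pose=(-3,8,W); sL=20/41, sR=4/17; mL=-2/17, mR=422/697; mL+mR=20/41 → advance +1; mR−mL=504/697 → turn +1·90°
n=5: pose=(-4,8,S); sL=8/17, sR=8/17; mL=-4/17, mR=12/17; mL+mR=8/17 → advance +1; mR−mL=16/17 → turn +1·90°

0 20/41 4/17 -2/17 422/697 -3 8 W
1 8/17 8/17 -4/17 12/17 -4 8 S
2 10/37 10/17 -5/17 355/629 -4 7 E
3 8/29 40/153 -20/153 1804/4437 -3 7 N
4 20/41 4/17 -2/17 422/697 -3 8 W
5 8/17 8/17 -4/17 12/17 -4 8 S
final -4 7 E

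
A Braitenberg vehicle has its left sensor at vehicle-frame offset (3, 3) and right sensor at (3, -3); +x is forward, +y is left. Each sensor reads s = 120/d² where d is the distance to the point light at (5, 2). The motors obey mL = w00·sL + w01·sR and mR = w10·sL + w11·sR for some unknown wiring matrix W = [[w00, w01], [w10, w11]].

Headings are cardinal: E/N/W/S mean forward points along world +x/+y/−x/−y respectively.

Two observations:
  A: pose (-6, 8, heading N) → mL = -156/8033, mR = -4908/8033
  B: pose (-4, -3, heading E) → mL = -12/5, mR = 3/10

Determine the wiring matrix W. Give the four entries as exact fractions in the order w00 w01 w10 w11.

obs A: pose=(-6,8,N) → sL=120/277, sR=24/29, mL=-156/8033, mR=-4908/8033
obs B: pose=(-4,-3,E) → sL=3, sR=6/5, mL=-12/5, mR=3/10
sensor matrix S = [[120/277, 24/29], [3, 6/5]]; det S = -15768/8033
solve [mL_A; mL_B] = S·[w00; w01] and [mR_A; mR_B] = S·[w10; w11]:
  w00 = -1, w01 = 1/2, w10 = 1/2, w11 = -1

-1 1/2 1/2 -1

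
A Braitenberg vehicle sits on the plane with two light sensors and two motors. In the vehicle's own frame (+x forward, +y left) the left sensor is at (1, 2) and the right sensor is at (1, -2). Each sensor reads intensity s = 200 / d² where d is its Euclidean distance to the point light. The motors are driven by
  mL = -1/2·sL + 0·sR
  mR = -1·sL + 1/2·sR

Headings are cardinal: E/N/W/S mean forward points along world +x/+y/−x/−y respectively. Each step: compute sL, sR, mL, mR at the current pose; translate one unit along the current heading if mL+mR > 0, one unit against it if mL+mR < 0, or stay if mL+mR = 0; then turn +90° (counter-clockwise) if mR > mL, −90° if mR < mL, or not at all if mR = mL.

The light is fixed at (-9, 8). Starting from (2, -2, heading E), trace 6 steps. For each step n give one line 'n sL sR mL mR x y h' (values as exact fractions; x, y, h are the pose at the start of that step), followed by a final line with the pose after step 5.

n=0: pose=(2,-2,E); sL=25/26, sR=25/36; mL=-25/52, mR=-575/936; mL+mR=-1025/936 → advance -1; mR−mL=-125/936 → turn -1·90°
n=1: pose=(1,-2,S); sL=40/53, sR=40/37; mL=-20/53, mR=-420/1961; mL+mR=-1160/1961 → advance -1; mR−mL=320/1961 → turn +1·90°
n=2: pose=(1,-1,E); sL=20/17, sR=100/121; mL=-10/17, mR=-1570/2057; mL+mR=-2780/2057 → advance -1; mR−mL=-360/2057 → turn -1·90°
n=3: pose=(0,-1,S); sL=200/221, sR=200/149; mL=-100/221, mR=-7700/32929; mL+mR=-22600/32929 → advance -1; mR−mL=7200/32929 → turn +1·90°
n=4: pose=(0,0,E); sL=25/17, sR=1; mL=-25/34, mR=-33/34; mL+mR=-29/17 → advance -1; mR−mL=-4/17 → turn -1·90°
n=5: pose=(-1,0,S); sL=200/181, sR=200/117; mL=-100/181, mR=-5300/21177; mL+mR=-17000/21177 → advance -1; mR−mL=6400/21177 → turn +1·90°

0 25/26 25/36 -25/52 -575/936 2 -2 E
1 40/53 40/37 -20/53 -420/1961 1 -2 S
2 20/17 100/121 -10/17 -1570/2057 1 -1 E
3 200/221 200/149 -100/221 -7700/32929 0 -1 S
4 25/17 1 -25/34 -33/34 0 0 E
5 200/181 200/117 -100/181 -5300/21177 -1 0 S
final -1 1 E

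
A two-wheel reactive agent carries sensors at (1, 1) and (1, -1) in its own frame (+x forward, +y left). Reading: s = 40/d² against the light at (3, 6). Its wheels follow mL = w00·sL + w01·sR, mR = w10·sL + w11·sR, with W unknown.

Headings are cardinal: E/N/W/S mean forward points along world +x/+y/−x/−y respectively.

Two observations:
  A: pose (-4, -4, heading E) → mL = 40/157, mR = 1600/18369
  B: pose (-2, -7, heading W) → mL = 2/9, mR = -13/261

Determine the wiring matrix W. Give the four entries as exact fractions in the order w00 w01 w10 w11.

obs A: pose=(-4,-4,E) → sL=40/117, sR=40/157, mL=40/157, mR=1600/18369
obs B: pose=(-2,-7,W) → sL=5/29, sR=2/9, mL=2/9, mR=-13/261
sensor matrix S = [[40/117, 40/157], [5/29, 2/9]]; det S = 153640/4794309
solve [mL_A; mL_B] = S·[w00; w01] and [mR_A; mR_B] = S·[w10; w11]:
  w00 = 0, w01 = 1, w10 = 1, w11 = -1

0 1 1 -1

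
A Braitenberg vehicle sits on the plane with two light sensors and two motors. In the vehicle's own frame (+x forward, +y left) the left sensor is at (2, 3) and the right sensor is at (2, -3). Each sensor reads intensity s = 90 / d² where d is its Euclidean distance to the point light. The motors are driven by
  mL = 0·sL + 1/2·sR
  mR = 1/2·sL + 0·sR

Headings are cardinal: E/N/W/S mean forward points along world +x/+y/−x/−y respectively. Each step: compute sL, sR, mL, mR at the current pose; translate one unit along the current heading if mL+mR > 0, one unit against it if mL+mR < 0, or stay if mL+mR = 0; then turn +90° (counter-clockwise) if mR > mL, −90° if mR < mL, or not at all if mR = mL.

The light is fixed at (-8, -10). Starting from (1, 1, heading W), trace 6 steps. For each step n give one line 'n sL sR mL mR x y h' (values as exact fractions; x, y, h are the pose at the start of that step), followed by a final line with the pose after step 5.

n=0: pose=(1,1,W); sL=90/113, sR=18/49; mL=9/49, mR=45/113; mL+mR=3222/5537 → advance +1; mR−mL=1188/5537 → turn +1·90°
n=1: pose=(0,1,S); sL=45/101, sR=45/53; mL=45/106, mR=45/202; mL+mR=3465/5353 → advance +1; mR−mL=-1080/5353 → turn -1·90°
n=2: pose=(0,0,W); sL=18/17, sR=18/41; mL=9/41, mR=9/17; mL+mR=522/697 → advance +1; mR−mL=216/697 → turn +1·90°
n=3: pose=(-1,0,S); sL=45/82, sR=9/8; mL=9/16, mR=45/164; mL+mR=549/656 → advance +1; mR−mL=-189/656 → turn -1·90°
n=4: pose=(-1,-1,W); sL=90/61, sR=90/169; mL=45/169, mR=45/61; mL+mR=10350/10309 → advance +1; mR−mL=4860/10309 → turn +1·90°
n=5: pose=(-2,-1,S); sL=9/13, sR=45/29; mL=45/58, mR=9/26; mL+mR=423/377 → advance +1; mR−mL=-162/377 → turn -1·90°

0 90/113 18/49 9/49 45/113 1 1 W
1 45/101 45/53 45/106 45/202 0 1 S
2 18/17 18/41 9/41 9/17 0 0 W
3 45/82 9/8 9/16 45/164 -1 0 S
4 90/61 90/169 45/169 45/61 -1 -1 W
5 9/13 45/29 45/58 9/26 -2 -1 S
final -2 -2 W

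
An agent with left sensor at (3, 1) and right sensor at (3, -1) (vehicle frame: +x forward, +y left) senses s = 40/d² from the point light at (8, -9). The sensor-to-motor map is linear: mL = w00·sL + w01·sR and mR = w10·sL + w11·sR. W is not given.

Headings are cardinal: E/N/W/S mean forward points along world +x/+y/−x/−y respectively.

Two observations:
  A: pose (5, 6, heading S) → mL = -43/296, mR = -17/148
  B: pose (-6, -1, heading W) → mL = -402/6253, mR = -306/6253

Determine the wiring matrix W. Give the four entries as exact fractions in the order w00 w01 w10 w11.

-1 1/2 1/2 -1

obs A: pose=(5,6,S) → sL=10/37, sR=1/4, mL=-43/296, mR=-17/148
obs B: pose=(-6,-1,W) → sL=20/169, sR=4/37, mL=-402/6253, mR=-306/6253
sensor matrix S = [[10/37, 1/4], [20/169, 4/37]]; det S = -85/231361
solve [mL_A; mL_B] = S·[w00; w01] and [mR_A; mR_B] = S·[w10; w11]:
  w00 = -1, w01 = 1/2, w10 = 1/2, w11 = -1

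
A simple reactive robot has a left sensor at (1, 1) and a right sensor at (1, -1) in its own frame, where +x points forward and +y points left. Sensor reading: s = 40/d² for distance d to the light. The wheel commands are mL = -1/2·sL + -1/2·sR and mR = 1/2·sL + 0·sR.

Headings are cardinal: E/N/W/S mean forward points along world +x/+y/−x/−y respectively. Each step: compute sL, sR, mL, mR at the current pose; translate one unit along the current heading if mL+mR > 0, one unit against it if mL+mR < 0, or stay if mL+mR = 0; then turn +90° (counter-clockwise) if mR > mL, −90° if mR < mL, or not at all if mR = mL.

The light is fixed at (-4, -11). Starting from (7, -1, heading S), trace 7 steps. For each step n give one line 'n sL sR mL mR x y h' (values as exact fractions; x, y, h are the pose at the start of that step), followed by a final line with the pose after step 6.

n=0: pose=(7,-1,S); sL=8/45, sR=40/181; mL=-1624/8145, mR=4/45; mL+mR=-20/181 → advance -1; mR−mL=2348/8145 → turn +1·90°
n=1: pose=(7,0,E); sL=5/36, sR=10/61; mL=-665/4392, mR=5/72; mL+mR=-5/61 → advance -1; mR−mL=485/2196 → turn +1·90°
n=2: pose=(6,0,N); sL=8/45, sR=8/53; mL=-392/2385, mR=4/45; mL+mR=-4/53 → advance -1; mR−mL=604/2385 → turn +1·90°
n=3: pose=(6,-1,W); sL=20/81, sR=20/101; mL=-1820/8181, mR=10/81; mL+mR=-10/101 → advance -1; mR−mL=2830/8181 → turn +1·90°
n=4: pose=(7,-1,S); sL=8/45, sR=40/181; mL=-1624/8145, mR=4/45; mL+mR=-20/181 → advance -1; mR−mL=2348/8145 → turn +1·90°
n=5: pose=(7,0,E); sL=5/36, sR=10/61; mL=-665/4392, mR=5/72; mL+mR=-5/61 → advance -1; mR−mL=485/2196 → turn +1·90°
n=6: pose=(6,0,N); sL=8/45, sR=8/53; mL=-392/2385, mR=4/45; mL+mR=-4/53 → advance -1; mR−mL=604/2385 → turn +1·90°

0 8/45 40/181 -1624/8145 4/45 7 -1 S
1 5/36 10/61 -665/4392 5/72 7 0 E
2 8/45 8/53 -392/2385 4/45 6 0 N
3 20/81 20/101 -1820/8181 10/81 6 -1 W
4 8/45 40/181 -1624/8145 4/45 7 -1 S
5 5/36 10/61 -665/4392 5/72 7 0 E
6 8/45 8/53 -392/2385 4/45 6 0 N
final 6 -1 W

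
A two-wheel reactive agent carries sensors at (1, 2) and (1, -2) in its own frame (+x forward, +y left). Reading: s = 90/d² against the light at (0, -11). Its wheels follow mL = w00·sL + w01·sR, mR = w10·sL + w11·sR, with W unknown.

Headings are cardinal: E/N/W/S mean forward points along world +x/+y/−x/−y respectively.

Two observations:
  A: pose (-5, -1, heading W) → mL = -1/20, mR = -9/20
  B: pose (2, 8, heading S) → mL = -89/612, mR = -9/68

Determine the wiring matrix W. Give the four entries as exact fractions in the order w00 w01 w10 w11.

obs A: pose=(-5,-1,W) → sL=9/10, sR=1/2, mL=-1/20, mR=-9/20
obs B: pose=(2,8,S) → sL=9/34, sR=5/18, mL=-89/612, mR=-9/68
sensor matrix S = [[9/10, 1/2], [9/34, 5/18]]; det S = 2/17
solve [mL_A; mL_B] = S·[w00; w01] and [mR_A; mR_B] = S·[w10; w11]:
  w00 = 1/2, w01 = -1, w10 = -1/2, w11 = 0

1/2 -1 -1/2 0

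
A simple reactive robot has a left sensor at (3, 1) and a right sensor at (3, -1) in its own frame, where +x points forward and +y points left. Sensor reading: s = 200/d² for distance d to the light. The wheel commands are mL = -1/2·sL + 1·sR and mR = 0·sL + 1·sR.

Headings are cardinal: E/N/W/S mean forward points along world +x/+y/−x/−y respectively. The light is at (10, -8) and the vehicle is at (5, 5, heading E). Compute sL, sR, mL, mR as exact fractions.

left sensor world pos  = (8, 6); dL² = 200
right sensor world pos = (8, 4); dR² = 148
sL = 200/200 = 1
sR = 200/148 = 50/37
mL = -1/2·sL + 1·sR = 63/74
mR = 0·sL + 1·sR = 50/37

1 50/37 63/74 50/37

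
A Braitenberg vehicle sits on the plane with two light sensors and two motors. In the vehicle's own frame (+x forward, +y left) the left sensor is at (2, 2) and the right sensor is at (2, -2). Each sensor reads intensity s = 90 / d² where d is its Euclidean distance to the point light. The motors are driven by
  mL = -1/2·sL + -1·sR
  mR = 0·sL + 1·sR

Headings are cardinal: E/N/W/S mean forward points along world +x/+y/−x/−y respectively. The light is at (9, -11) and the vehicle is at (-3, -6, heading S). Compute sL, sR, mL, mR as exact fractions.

90/109 18/41 -3807/4469 18/41

left sensor world pos  = (-1, -8); dL² = 109
right sensor world pos = (-5, -8); dR² = 205
sL = 90/109 = 90/109
sR = 90/205 = 18/41
mL = -1/2·sL + -1·sR = -3807/4469
mR = 0·sL + 1·sR = 18/41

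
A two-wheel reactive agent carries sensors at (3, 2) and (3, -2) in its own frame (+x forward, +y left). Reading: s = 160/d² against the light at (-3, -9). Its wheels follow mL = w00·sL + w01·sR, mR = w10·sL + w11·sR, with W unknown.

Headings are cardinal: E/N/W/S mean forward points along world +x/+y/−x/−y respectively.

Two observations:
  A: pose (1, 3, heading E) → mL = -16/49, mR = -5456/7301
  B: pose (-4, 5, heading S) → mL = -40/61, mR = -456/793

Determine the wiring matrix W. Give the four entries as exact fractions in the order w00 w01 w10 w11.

-1/2 0 1/2 -1

obs A: pose=(1,3,E) → sL=32/49, sR=160/149, mL=-16/49, mR=-5456/7301
obs B: pose=(-4,5,S) → sL=80/61, sR=16/13, mL=-40/61, mR=-456/793
sensor matrix S = [[32/49, 160/149], [80/61, 16/13]]; det S = -3500032/5789693
solve [mL_A; mL_B] = S·[w00; w01] and [mR_A; mR_B] = S·[w10; w11]:
  w00 = -1/2, w01 = 0, w10 = 1/2, w11 = -1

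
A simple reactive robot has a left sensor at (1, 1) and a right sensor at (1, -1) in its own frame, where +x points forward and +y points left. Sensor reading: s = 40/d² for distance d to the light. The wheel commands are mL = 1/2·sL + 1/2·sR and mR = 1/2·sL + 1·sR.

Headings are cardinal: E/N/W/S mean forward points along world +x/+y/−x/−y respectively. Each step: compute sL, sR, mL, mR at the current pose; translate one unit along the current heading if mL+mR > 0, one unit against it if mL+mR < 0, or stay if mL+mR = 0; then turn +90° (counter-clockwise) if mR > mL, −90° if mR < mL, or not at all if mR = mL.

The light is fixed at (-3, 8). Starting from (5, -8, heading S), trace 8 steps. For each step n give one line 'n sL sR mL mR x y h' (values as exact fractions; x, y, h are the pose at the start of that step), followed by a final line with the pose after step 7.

n=0: pose=(5,-8,S); sL=4/37, sR=20/169; mL=708/6253, mR=1078/6253; mL+mR=1786/6253 → advance +1; mR−mL=10/169 → turn +1·90°
n=1: pose=(5,-9,E); sL=40/337, sR=8/81; mL=2968/27297, mR=4316/27297; mL+mR=2428/9099 → advance +1; mR−mL=4/81 → turn +1·90°
n=2: pose=(6,-9,N); sL=1/8, sR=10/89; mL=169/1424, mR=249/1424; mL+mR=209/712 → advance +1; mR−mL=5/89 → turn +1·90°
n=3: pose=(6,-8,W); sL=40/353, sR=40/289; mL=12840/102017, mR=19900/102017; mL+mR=32740/102017 → advance +1; mR−mL=20/289 → turn +1·90°
n=4: pose=(5,-8,S); sL=4/37, sR=20/169; mL=708/6253, mR=1078/6253; mL+mR=1786/6253 → advance +1; mR−mL=10/169 → turn +1·90°
n=5: pose=(5,-9,E); sL=40/337, sR=8/81; mL=2968/27297, mR=4316/27297; mL+mR=2428/9099 → advance +1; mR−mL=4/81 → turn +1·90°
n=6: pose=(6,-9,N); sL=1/8, sR=10/89; mL=169/1424, mR=249/1424; mL+mR=209/712 → advance +1; mR−mL=5/89 → turn +1·90°
n=7: pose=(6,-8,W); sL=40/353, sR=40/289; mL=12840/102017, mR=19900/102017; mL+mR=32740/102017 → advance +1; mR−mL=20/289 → turn +1·90°

0 4/37 20/169 708/6253 1078/6253 5 -8 S
1 40/337 8/81 2968/27297 4316/27297 5 -9 E
2 1/8 10/89 169/1424 249/1424 6 -9 N
3 40/353 40/289 12840/102017 19900/102017 6 -8 W
4 4/37 20/169 708/6253 1078/6253 5 -8 S
5 40/337 8/81 2968/27297 4316/27297 5 -9 E
6 1/8 10/89 169/1424 249/1424 6 -9 N
7 40/353 40/289 12840/102017 19900/102017 6 -8 W
final 5 -8 S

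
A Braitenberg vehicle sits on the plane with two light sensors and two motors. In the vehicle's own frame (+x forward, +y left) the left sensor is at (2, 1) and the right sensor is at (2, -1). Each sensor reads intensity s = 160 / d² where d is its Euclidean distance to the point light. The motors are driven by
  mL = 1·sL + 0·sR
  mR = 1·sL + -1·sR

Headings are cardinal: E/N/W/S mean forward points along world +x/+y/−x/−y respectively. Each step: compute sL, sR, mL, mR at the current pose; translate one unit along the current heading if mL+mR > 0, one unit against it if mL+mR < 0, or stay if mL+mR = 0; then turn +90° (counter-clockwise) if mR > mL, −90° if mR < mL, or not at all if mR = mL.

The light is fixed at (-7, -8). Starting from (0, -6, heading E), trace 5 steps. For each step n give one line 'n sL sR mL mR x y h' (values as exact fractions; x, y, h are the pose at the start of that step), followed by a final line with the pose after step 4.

n=0: pose=(0,-6,E); sL=16/9, sR=80/41; mL=16/9, mR=-64/369; mL+mR=592/369 → advance +1; mR−mL=-80/41 → turn -1·90°
n=1: pose=(1,-6,S); sL=160/81, sR=160/49; mL=160/81, mR=-5120/3969; mL+mR=2720/3969 → advance +1; mR−mL=-160/49 → turn -1·90°
n=2: pose=(1,-7,W); sL=40/9, sR=4; mL=40/9, mR=4/9; mL+mR=44/9 → advance +1; mR−mL=-4 → turn -1·90°
n=3: pose=(0,-7,N); sL=32/9, sR=160/73; mL=32/9, mR=896/657; mL+mR=3232/657 → advance +1; mR−mL=-160/73 → turn -1·90°
n=4: pose=(0,-6,E); sL=16/9, sR=80/41; mL=16/9, mR=-64/369; mL+mR=592/369 → advance +1; mR−mL=-80/41 → turn -1·90°

0 16/9 80/41 16/9 -64/369 0 -6 E
1 160/81 160/49 160/81 -5120/3969 1 -6 S
2 40/9 4 40/9 4/9 1 -7 W
3 32/9 160/73 32/9 896/657 0 -7 N
4 16/9 80/41 16/9 -64/369 0 -6 E
final 1 -6 S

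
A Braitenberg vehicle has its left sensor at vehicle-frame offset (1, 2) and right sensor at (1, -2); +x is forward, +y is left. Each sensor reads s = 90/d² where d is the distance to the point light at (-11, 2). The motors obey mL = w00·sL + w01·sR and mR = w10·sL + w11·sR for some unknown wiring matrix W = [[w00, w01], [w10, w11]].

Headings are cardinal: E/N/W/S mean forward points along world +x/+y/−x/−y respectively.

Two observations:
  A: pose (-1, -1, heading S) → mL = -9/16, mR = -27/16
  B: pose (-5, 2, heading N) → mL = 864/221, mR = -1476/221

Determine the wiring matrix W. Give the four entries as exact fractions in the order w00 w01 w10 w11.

obs A: pose=(-1,-1,S) → sL=9/16, sR=9/8, mL=-9/16, mR=-27/16
obs B: pose=(-5,2,N) → sL=90/17, sR=18/13, mL=864/221, mR=-1476/221
sensor matrix S = [[9/16, 9/8], [90/17, 18/13]]; det S = -9153/1768
solve [mL_A; mL_B] = S·[w00; w01] and [mR_A; mR_B] = S·[w10; w11]:
  w00 = 1, w01 = -1, w10 = -1, w11 = -1

1 -1 -1 -1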